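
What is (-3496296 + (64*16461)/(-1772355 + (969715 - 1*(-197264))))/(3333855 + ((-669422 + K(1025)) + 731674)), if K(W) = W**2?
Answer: -3674608925/4673515332 ≈ -0.78626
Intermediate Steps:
(-3496296 + (64*16461)/(-1772355 + (969715 - 1*(-197264))))/(3333855 + ((-669422 + K(1025)) + 731674)) = (-3496296 + (64*16461)/(-1772355 + (969715 - 1*(-197264))))/(3333855 + ((-669422 + 1025**2) + 731674)) = (-3496296 + 1053504/(-1772355 + (969715 + 197264)))/(3333855 + ((-669422 + 1050625) + 731674)) = (-3496296 + 1053504/(-1772355 + 1166979))/(3333855 + (381203 + 731674)) = (-3496296 + 1053504/(-605376))/(3333855 + 1112877) = (-3496296 + 1053504*(-1/605376))/4446732 = (-3496296 - 1829/1051)*(1/4446732) = -3674608925/1051*1/4446732 = -3674608925/4673515332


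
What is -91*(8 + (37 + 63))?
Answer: -9828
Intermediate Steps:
-91*(8 + (37 + 63)) = -91*(8 + 100) = -91*108 = -9828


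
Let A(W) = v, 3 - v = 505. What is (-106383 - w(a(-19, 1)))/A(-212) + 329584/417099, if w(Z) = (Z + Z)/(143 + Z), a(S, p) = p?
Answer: 1068904797073/5025208752 ≈ 212.71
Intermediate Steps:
v = -502 (v = 3 - 1*505 = 3 - 505 = -502)
w(Z) = 2*Z/(143 + Z) (w(Z) = (2*Z)/(143 + Z) = 2*Z/(143 + Z))
A(W) = -502
(-106383 - w(a(-19, 1)))/A(-212) + 329584/417099 = (-106383 - 2/(143 + 1))/(-502) + 329584/417099 = (-106383 - 2/144)*(-1/502) + 329584*(1/417099) = (-106383 - 2/144)*(-1/502) + 329584/417099 = (-106383 - 1*1/72)*(-1/502) + 329584/417099 = (-106383 - 1/72)*(-1/502) + 329584/417099 = -7659577/72*(-1/502) + 329584/417099 = 7659577/36144 + 329584/417099 = 1068904797073/5025208752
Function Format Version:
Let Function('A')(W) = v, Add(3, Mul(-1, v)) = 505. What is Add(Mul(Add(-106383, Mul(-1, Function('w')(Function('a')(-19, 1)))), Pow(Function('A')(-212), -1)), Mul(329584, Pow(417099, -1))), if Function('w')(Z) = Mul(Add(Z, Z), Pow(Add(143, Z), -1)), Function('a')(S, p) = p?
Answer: Rational(1068904797073, 5025208752) ≈ 212.71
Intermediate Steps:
v = -502 (v = Add(3, Mul(-1, 505)) = Add(3, -505) = -502)
Function('w')(Z) = Mul(2, Z, Pow(Add(143, Z), -1)) (Function('w')(Z) = Mul(Mul(2, Z), Pow(Add(143, Z), -1)) = Mul(2, Z, Pow(Add(143, Z), -1)))
Function('A')(W) = -502
Add(Mul(Add(-106383, Mul(-1, Function('w')(Function('a')(-19, 1)))), Pow(Function('A')(-212), -1)), Mul(329584, Pow(417099, -1))) = Add(Mul(Add(-106383, Mul(-1, Mul(2, 1, Pow(Add(143, 1), -1)))), Pow(-502, -1)), Mul(329584, Pow(417099, -1))) = Add(Mul(Add(-106383, Mul(-1, Mul(2, 1, Pow(144, -1)))), Rational(-1, 502)), Mul(329584, Rational(1, 417099))) = Add(Mul(Add(-106383, Mul(-1, Mul(2, 1, Rational(1, 144)))), Rational(-1, 502)), Rational(329584, 417099)) = Add(Mul(Add(-106383, Mul(-1, Rational(1, 72))), Rational(-1, 502)), Rational(329584, 417099)) = Add(Mul(Add(-106383, Rational(-1, 72)), Rational(-1, 502)), Rational(329584, 417099)) = Add(Mul(Rational(-7659577, 72), Rational(-1, 502)), Rational(329584, 417099)) = Add(Rational(7659577, 36144), Rational(329584, 417099)) = Rational(1068904797073, 5025208752)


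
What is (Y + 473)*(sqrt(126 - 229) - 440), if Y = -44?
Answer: -188760 + 429*I*sqrt(103) ≈ -1.8876e+5 + 4353.9*I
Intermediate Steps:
(Y + 473)*(sqrt(126 - 229) - 440) = (-44 + 473)*(sqrt(126 - 229) - 440) = 429*(sqrt(-103) - 440) = 429*(I*sqrt(103) - 440) = 429*(-440 + I*sqrt(103)) = -188760 + 429*I*sqrt(103)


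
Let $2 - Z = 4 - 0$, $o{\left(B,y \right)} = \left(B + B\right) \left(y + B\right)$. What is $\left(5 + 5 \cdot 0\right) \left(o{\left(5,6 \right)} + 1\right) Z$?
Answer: $-1110$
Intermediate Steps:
$o{\left(B,y \right)} = 2 B \left(B + y\right)$
$Z = -2$ ($Z = 2 - \left(4 - 0\right) = 2 - \left(4 + 0\right) = 2 - 4 = -2$)
$\left(5 + 5 \cdot 0\right) \left(o{\left(5,6 \right)} + 1\right) Z = \left(5 + 5 \cdot 0\right) \left(2 \cdot 5 \left(5 + 6\right) + 1\right) \left(-2\right) = \left(5 + 0\right) \left(2 \cdot 5 \cdot 11 + 1\right) \left(-2\right) = 5 \left(110 + 1\right) \left(-2\right) = 5 \cdot 111 \left(-2\right) = 555 \left(-2\right) = -1110$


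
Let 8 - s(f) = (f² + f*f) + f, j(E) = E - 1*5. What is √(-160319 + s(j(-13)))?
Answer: I*√160941 ≈ 401.17*I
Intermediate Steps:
j(E) = -5 + E (j(E) = E - 5 = -5 + E)
s(f) = 8 - f - 2*f² (s(f) = 8 - ((f² + f*f) + f) = 8 - ((f² + f²) + f) = 8 - (2*f² + f) = 8 - (f + 2*f²) = 8 + (-f - 2*f²) = 8 - f - 2*f²)
√(-160319 + s(j(-13))) = √(-160319 + (8 - (-5 - 13) - 2*(-5 - 13)²)) = √(-160319 + (8 - 1*(-18) - 2*(-18)²)) = √(-160319 + (8 + 18 - 2*324)) = √(-160319 + (8 + 18 - 648)) = √(-160319 - 622) = √(-160941) = I*√160941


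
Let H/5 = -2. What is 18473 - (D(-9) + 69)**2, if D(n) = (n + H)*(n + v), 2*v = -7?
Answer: -301877/4 ≈ -75469.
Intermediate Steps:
v = -7/2 (v = (1/2)*(-7) = -7/2 ≈ -3.5000)
H = -10 (H = 5*(-2) = -10)
D(n) = (-10 + n)*(-7/2 + n) (D(n) = (n - 10)*(n - 7/2) = (-10 + n)*(-7/2 + n))
18473 - (D(-9) + 69)**2 = 18473 - ((35 + (-9)**2 - 27/2*(-9)) + 69)**2 = 18473 - ((35 + 81 + 243/2) + 69)**2 = 18473 - (475/2 + 69)**2 = 18473 - (613/2)**2 = 18473 - 1*375769/4 = 18473 - 375769/4 = -301877/4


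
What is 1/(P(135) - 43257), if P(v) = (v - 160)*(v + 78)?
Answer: -1/48582 ≈ -2.0584e-5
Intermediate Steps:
P(v) = (-160 + v)*(78 + v)
1/(P(135) - 43257) = 1/((-12480 + 135² - 82*135) - 43257) = 1/((-12480 + 18225 - 11070) - 43257) = 1/(-5325 - 43257) = 1/(-48582) = -1/48582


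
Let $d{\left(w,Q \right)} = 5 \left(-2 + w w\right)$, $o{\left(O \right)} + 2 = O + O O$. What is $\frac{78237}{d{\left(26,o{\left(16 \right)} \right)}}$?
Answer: $\frac{78237}{3370} \approx 23.216$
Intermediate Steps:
$o{\left(O \right)} = -2 + O + O^{2}$ ($o{\left(O \right)} = -2 + \left(O + O O\right) = -2 + \left(O + O^{2}\right) = -2 + O + O^{2}$)
$d{\left(w,Q \right)} = -10 + 5 w^{2}$ ($d{\left(w,Q \right)} = 5 \left(-2 + w^{2}\right) = -10 + 5 w^{2}$)
$\frac{78237}{d{\left(26,o{\left(16 \right)} \right)}} = \frac{78237}{-10 + 5 \cdot 26^{2}} = \frac{78237}{-10 + 5 \cdot 676} = \frac{78237}{-10 + 3380} = \frac{78237}{3370}$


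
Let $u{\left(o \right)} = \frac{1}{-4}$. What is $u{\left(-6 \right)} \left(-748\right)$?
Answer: $187$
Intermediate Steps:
$u{\left(o \right)} = - \frac{1}{4}$
$u{\left(-6 \right)} \left(-748\right) = \left(- \frac{1}{4}\right) \left(-748\right) = 187$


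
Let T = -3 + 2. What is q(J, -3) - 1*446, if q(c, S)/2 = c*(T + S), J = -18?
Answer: -302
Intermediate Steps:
T = -1
q(c, S) = 2*c*(-1 + S) (q(c, S) = 2*(c*(-1 + S)) = 2*c*(-1 + S))
q(J, -3) - 1*446 = 2*(-18)*(-1 - 3) - 1*446 = 2*(-18)*(-4) - 446 = 144 - 446 = -302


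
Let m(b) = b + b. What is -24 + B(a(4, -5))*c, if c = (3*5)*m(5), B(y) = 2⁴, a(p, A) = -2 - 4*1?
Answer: 2376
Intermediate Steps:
m(b) = 2*b
a(p, A) = -6 (a(p, A) = -2 - 4 = -6)
B(y) = 16
c = 150 (c = (3*5)*(2*5) = 15*10 = 150)
-24 + B(a(4, -5))*c = -24 + 16*150 = -24 + 2400 = 2376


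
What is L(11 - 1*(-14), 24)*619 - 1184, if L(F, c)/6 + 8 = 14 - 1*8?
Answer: -8612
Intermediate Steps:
L(F, c) = -12 (L(F, c) = -48 + 6*(14 - 1*8) = -48 + 6*(14 - 8) = -48 + 6*6 = -48 + 36 = -12)
L(11 - 1*(-14), 24)*619 - 1184 = -12*619 - 1184 = -7428 - 1184 = -8612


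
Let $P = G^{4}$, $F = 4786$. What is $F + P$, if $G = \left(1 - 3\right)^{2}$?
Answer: $5042$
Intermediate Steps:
$G = 4$ ($G = \left(-2\right)^{2} = 4$)
$P = 256$ ($P = 4^{4} = 256$)
$F + P = 4786 + 256 = 5042$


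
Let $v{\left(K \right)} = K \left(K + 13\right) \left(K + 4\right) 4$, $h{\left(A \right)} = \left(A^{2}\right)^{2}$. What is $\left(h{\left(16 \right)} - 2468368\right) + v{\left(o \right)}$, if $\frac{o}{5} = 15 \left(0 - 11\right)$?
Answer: $-2202354432$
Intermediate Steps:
$o = -825$ ($o = 5 \cdot 15 \left(0 - 11\right) = 5 \cdot 15 \left(-11\right) = 5 \left(-165\right) = -825$)
$h{\left(A \right)} = A^{4}$
$v{\left(K \right)} = 4 K \left(4 + K\right) \left(13 + K\right)$ ($v{\left(K \right)} = K \left(13 + K\right) \left(4 + K\right) 4 = K \left(4 + K\right) \left(13 + K\right) 4 = 4 K \left(4 + K\right) \left(13 + K\right)$)
$\left(h{\left(16 \right)} - 2468368\right) + v{\left(o \right)} = \left(16^{4} - 2468368\right) + 4 \left(-825\right) \left(52 + \left(-825\right)^{2} + 17 \left(-825\right)\right) = \left(65536 - 2468368\right) + 4 \left(-825\right) \left(52 + 680625 - 14025\right) = -2402832 + 4 \left(-825\right) 666652 = -2402832 - 2199951600 = -2202354432$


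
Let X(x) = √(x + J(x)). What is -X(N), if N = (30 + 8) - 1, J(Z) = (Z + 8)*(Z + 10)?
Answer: -2*√538 ≈ -46.390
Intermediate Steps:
J(Z) = (8 + Z)*(10 + Z)
N = 37 (N = 38 - 1 = 37)
X(x) = √(80 + x² + 19*x) (X(x) = √(x + (80 + x² + 18*x)) = √(80 + x² + 19*x))
-X(N) = -√(80 + 37² + 19*37) = -√(80 + 1369 + 703) = -√2152 = -2*√538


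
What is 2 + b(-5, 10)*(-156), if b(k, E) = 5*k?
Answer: 3902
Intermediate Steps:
2 + b(-5, 10)*(-156) = 2 + (5*(-5))*(-156) = 2 - 25*(-156) = 2 + 3900 = 3902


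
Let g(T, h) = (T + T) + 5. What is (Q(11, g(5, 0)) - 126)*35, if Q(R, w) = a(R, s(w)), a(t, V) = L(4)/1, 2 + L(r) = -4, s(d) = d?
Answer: -4620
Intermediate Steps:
L(r) = -6 (L(r) = -2 - 4 = -6)
g(T, h) = 5 + 2*T (g(T, h) = 2*T + 5 = 5 + 2*T)
a(t, V) = -6 (a(t, V) = -6/1 = -6*1 = -6)
Q(R, w) = -6
(Q(11, g(5, 0)) - 126)*35 = (-6 - 126)*35 = -132*35 = -4620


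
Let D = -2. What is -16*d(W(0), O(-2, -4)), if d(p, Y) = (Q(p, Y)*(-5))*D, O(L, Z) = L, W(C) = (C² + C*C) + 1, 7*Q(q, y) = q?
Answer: -160/7 ≈ -22.857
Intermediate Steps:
Q(q, y) = q/7
W(C) = 1 + 2*C² (W(C) = (C² + C²) + 1 = 2*C² + 1 = 1 + 2*C²)
d(p, Y) = 10*p/7 (d(p, Y) = ((p/7)*(-5))*(-2) = -5*p/7*(-2) = 10*p/7)
-16*d(W(0), O(-2, -4)) = -160*(1 + 2*0²)/7 = -160*(1 + 2*0)/7 = -160*(1 + 0)/7 = -160/7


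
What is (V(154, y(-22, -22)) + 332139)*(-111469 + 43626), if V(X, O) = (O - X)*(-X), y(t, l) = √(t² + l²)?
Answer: -24142270765 + 229852084*√2 ≈ -2.3817e+10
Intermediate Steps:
y(t, l) = √(l² + t²)
V(X, O) = -X*(O - X)
(V(154, y(-22, -22)) + 332139)*(-111469 + 43626) = (154*(154 - √((-22)² + (-22)²)) + 332139)*(-111469 + 43626) = (154*(154 - √(484 + 484)) + 332139)*(-67843) = (154*(154 - √968) + 332139)*(-67843) = (154*(154 - 22*√2) + 332139)*(-67843) = ((23716 - 3388*√2) + 332139)*(-67843) = (355855 - 3388*√2)*(-67843) = -24142270765 + 229852084*√2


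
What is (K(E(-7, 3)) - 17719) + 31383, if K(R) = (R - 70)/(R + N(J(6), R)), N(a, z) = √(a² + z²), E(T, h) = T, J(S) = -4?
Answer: 218085/16 - 77*√65/16 ≈ 13592.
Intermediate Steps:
K(R) = (-70 + R)/(R + √(16 + R²)) (K(R) = (R - 70)/(R + √((-4)² + R²)) = (-70 + R)/(R + √(16 + R²)))
(K(E(-7, 3)) - 17719) + 31383 = ((-70 - 7)/(-7 + √(16 + (-7)²)) - 17719) + 31383 = (-77/(-7 + √(16 + 49)) - 17719) + 31383 = (-77/(-7 + √65) - 17719) + 31383 = (-17719 - 77/(-7 + √65)) + 31383 = 13664 - 77/(-7 + √65)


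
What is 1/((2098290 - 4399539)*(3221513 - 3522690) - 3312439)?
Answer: 1/693079957634 ≈ 1.4428e-12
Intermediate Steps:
1/((2098290 - 4399539)*(3221513 - 3522690) - 3312439) = 1/(-2301249*(-301177) - 3312439) = 1/(693083270073 - 3312439) = 1/693079957634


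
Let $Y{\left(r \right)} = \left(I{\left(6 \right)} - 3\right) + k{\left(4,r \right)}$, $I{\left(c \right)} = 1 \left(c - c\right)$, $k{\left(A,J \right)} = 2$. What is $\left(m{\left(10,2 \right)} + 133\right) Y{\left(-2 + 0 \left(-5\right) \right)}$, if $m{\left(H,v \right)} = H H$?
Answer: $-233$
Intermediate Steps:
$m{\left(H,v \right)} = H^{2}$
$I{\left(c \right)} = 0$ ($I{\left(c \right)} = 1 \cdot 0 = 0$)
$Y{\left(r \right)} = -1$ ($Y{\left(r \right)} = \left(0 - 3\right) + 2 = -3 + 2 = -1$)
$\left(m{\left(10,2 \right)} + 133\right) Y{\left(-2 + 0 \left(-5\right) \right)} = \left(10^{2} + 133\right) \left(-1\right) = \left(100 + 133\right) \left(-1\right) = 233 \left(-1\right) = -233$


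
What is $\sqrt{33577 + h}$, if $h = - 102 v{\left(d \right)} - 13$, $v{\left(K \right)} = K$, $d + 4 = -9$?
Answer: $\sqrt{34890} \approx 186.79$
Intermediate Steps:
$d = -13$ ($d = -4 - 9 = -13$)
$h = 1313$ ($h = \left(-102\right) \left(-13\right) - 13 = 1326 - 13 = 1313$)
$\sqrt{33577 + h} = \sqrt{33577 + 1313} = \sqrt{34890}$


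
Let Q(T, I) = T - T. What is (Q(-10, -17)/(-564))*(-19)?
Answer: 0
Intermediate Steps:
Q(T, I) = 0
(Q(-10, -17)/(-564))*(-19) = (0/(-564))*(-19) = (0*(-1/564))*(-19) = 0*(-19) = 0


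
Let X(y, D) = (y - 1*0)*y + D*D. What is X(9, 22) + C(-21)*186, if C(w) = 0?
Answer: 565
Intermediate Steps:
X(y, D) = D**2 + y**2 (X(y, D) = (y + 0)*y + D**2 = y*y + D**2 = y**2 + D**2 = D**2 + y**2)
X(9, 22) + C(-21)*186 = (22**2 + 9**2) + 0*186 = (484 + 81) + 0 = 565 + 0 = 565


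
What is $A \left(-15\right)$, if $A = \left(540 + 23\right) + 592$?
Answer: $-17325$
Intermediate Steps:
$A = 1155$ ($A = 563 + 592 = 1155$)
$A \left(-15\right) = 1155 \left(-15\right) = -17325$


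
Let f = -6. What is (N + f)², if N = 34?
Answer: 784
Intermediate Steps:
(N + f)² = (34 - 6)² = 28² = 784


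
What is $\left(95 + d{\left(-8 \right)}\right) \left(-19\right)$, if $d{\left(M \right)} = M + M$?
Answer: $-1501$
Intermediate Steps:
$d{\left(M \right)} = 2 M$
$\left(95 + d{\left(-8 \right)}\right) \left(-19\right) = \left(95 + 2 \left(-8\right)\right) \left(-19\right) = \left(95 - 16\right) \left(-19\right) = 79 \left(-19\right) = -1501$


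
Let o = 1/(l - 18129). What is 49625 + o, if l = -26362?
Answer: 2207865874/44491 ≈ 49625.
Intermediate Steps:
o = -1/44491 (o = 1/(-26362 - 18129) = 1/(-44491) = -1/44491 ≈ -2.2476e-5)
49625 + o = 49625 - 1/44491 = 2207865874/44491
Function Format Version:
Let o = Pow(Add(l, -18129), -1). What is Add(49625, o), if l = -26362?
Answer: Rational(2207865874, 44491) ≈ 49625.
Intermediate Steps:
o = Rational(-1, 44491) (o = Pow(Add(-26362, -18129), -1) = Pow(-44491, -1) = Rational(-1, 44491) ≈ -2.2476e-5)
Add(49625, o) = Add(49625, Rational(-1, 44491)) = Rational(2207865874, 44491)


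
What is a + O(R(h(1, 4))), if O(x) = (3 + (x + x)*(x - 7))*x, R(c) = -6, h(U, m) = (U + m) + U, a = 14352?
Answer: 13398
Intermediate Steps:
h(U, m) = m + 2*U
O(x) = x*(3 + 2*x*(-7 + x)) (O(x) = (3 + (2*x)*(-7 + x))*x = (3 + 2*x*(-7 + x))*x = x*(3 + 2*x*(-7 + x)))
a + O(R(h(1, 4))) = 14352 - 6*(3 - 14*(-6) + 2*(-6)²) = 14352 - 6*(3 + 84 + 2*36) = 14352 - 6*(3 + 84 + 72) = 14352 - 6*159 = 14352 - 954 = 13398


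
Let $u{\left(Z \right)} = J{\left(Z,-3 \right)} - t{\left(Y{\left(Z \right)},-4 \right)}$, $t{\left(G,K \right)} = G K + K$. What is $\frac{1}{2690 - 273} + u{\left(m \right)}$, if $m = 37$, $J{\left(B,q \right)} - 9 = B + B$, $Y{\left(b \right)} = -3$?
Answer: $\frac{181276}{2417} \approx 75.0$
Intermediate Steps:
$J{\left(B,q \right)} = 9 + 2 B$ ($J{\left(B,q \right)} = 9 + \left(B + B\right) = 9 + 2 B$)
$t{\left(G,K \right)} = K + G K$
$u{\left(Z \right)} = 1 + 2 Z$ ($u{\left(Z \right)} = \left(9 + 2 Z\right) - - 4 \left(1 - 3\right) = \left(9 + 2 Z\right) - \left(-4\right) \left(-2\right) = \left(9 + 2 Z\right) - 8 = 1 + 2 Z$)
$\frac{1}{2690 - 273} + u{\left(m \right)} = \frac{1}{2690 - 273} + \left(1 + 2 \cdot 37\right) = \frac{1}{2417} + \left(1 + 74\right) = \frac{1}{2417} + 75 = \frac{181276}{2417}$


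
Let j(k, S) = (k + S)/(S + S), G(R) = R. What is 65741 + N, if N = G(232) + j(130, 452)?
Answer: 29820087/452 ≈ 65974.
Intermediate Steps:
j(k, S) = (S + k)/(2*S) (j(k, S) = (S + k)/((2*S)) = (S + k)*(1/(2*S)) = (S + k)/(2*S))
N = 105155/452 (N = 232 + (½)*(452 + 130)/452 = 232 + (½)*(1/452)*582 = 232 + 291/452 = 105155/452 ≈ 232.64)
65741 + N = 65741 + 105155/452 = 29820087/452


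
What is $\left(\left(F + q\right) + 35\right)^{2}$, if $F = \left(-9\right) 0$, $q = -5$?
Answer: $900$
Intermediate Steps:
$F = 0$
$\left(\left(F + q\right) + 35\right)^{2} = \left(\left(0 - 5\right) + 35\right)^{2} = \left(-5 + 35\right)^{2} = 30^{2} = 900$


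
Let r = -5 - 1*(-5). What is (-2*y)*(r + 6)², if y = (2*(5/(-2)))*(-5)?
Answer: -1800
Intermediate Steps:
y = 25 (y = (2*(5*(-½)))*(-5) = (2*(-5/2))*(-5) = -5*(-5) = 25)
r = 0 (r = -5 + 5 = 0)
(-2*y)*(r + 6)² = (-2*25)*(0 + 6)² = -50*6² = -50*36 = -1800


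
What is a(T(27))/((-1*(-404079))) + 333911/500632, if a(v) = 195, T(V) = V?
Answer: 3462155031/5187048152 ≈ 0.66746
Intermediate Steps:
a(T(27))/((-1*(-404079))) + 333911/500632 = 195/((-1*(-404079))) + 333911/500632 = 195/404079 + 333911*(1/500632) = 195*(1/404079) + 333911/500632 = 5/10361 + 333911/500632 = 3462155031/5187048152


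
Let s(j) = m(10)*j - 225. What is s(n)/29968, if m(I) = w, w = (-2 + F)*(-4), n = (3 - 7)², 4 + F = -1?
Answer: 223/29968 ≈ 0.0074413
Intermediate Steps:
F = -5 (F = -4 - 1 = -5)
n = 16 (n = (-4)² = 16)
w = 28 (w = (-2 - 5)*(-4) = -7*(-4) = 28)
m(I) = 28
s(j) = -225 + 28*j (s(j) = 28*j - 225 = -225 + 28*j)
s(n)/29968 = (-225 + 28*16)/29968 = (-225 + 448)*(1/29968) = 223*(1/29968) = 223/29968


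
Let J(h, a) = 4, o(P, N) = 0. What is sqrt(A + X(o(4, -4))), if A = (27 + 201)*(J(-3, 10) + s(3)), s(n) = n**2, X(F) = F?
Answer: 2*sqrt(741) ≈ 54.443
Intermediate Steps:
A = 2964 (A = (27 + 201)*(4 + 3**2) = 228*(4 + 9) = 228*13 = 2964)
sqrt(A + X(o(4, -4))) = sqrt(2964 + 0) = sqrt(2964) = 2*sqrt(741)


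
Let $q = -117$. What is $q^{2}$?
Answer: $13689$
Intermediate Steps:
$q^{2} = \left(-117\right)^{2} = 13689$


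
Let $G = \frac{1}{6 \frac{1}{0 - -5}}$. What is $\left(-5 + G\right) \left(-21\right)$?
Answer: $\frac{175}{2} \approx 87.5$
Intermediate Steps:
$G = \frac{5}{6}$ ($G = \frac{1}{6 \frac{1}{0 + 5}} = \frac{1}{6 \cdot \frac{1}{5}} = \frac{1}{\frac{6}{5}} = \frac{5}{6} \approx 0.83333$)
$\left(-5 + G\right) \left(-21\right) = \left(-5 + \frac{5}{6}\right) \left(-21\right) = \left(- \frac{25}{6}\right) \left(-21\right) = \frac{175}{2}$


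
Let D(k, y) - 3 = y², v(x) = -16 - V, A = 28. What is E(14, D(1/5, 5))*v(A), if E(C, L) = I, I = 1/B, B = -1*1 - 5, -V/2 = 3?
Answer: 5/3 ≈ 1.6667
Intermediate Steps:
V = -6 (V = -2*3 = -6)
B = -6 (B = -1 - 5 = -6)
v(x) = -10 (v(x) = -16 - 1*(-6) = -16 + 6 = -10)
D(k, y) = 3 + y²
I = -⅙ (I = 1/(-6) = -⅙ ≈ -0.16667)
E(C, L) = -⅙
E(14, D(1/5, 5))*v(A) = -⅙*(-10) = 5/3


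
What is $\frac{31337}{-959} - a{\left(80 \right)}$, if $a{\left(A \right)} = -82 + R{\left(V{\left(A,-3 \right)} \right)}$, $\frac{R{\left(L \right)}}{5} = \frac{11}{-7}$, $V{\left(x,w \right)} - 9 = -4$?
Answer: $\frac{54836}{959} \approx 57.18$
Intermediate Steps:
$V{\left(x,w \right)} = 5$ ($V{\left(x,w \right)} = 9 - 4 = 5$)
$R{\left(L \right)} = - \frac{55}{7}$ ($R{\left(L \right)} = 5 \frac{11}{-7} = 5 \cdot 11 \left(- \frac{1}{7}\right) = 5 \left(- \frac{11}{7}\right) = - \frac{55}{7}$)
$a{\left(A \right)} = - \frac{629}{7}$ ($a{\left(A \right)} = -82 - \frac{55}{7} = - \frac{629}{7}$)
$\frac{31337}{-959} - a{\left(80 \right)} = \frac{31337}{-959} - - \frac{629}{7} = 31337 \left(- \frac{1}{959}\right) + \frac{629}{7} = - \frac{31337}{959} + \frac{629}{7} = \frac{54836}{959}$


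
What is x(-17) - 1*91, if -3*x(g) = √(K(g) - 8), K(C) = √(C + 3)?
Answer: -91 - √(-8 + I*√14)/3 ≈ -91.215 - 0.967*I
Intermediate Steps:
K(C) = √(3 + C)
x(g) = -√(-8 + √(3 + g))/3 (x(g) = -√(√(3 + g) - 8)/3 = -√(-8 + √(3 + g))/3)
x(-17) - 1*91 = -√(-8 + √(3 - 17))/3 - 1*91 = -√(-8 + √(-14))/3 - 91 = -√(-8 + I*√14)/3 - 91 = -91 - √(-8 + I*√14)/3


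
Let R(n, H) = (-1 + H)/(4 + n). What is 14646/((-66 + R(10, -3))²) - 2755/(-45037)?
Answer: 567484891/167177344 ≈ 3.3945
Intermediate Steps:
R(n, H) = (-1 + H)/(4 + n)
14646/((-66 + R(10, -3))²) - 2755/(-45037) = 14646/((-66 + (-1 - 3)/(4 + 10))²) - 2755/(-45037) = 14646/((-66 - 4/14)²) - 2755*(-1/45037) = 14646/((-66 + (1/14)*(-4))²) + 95/1553 = 14646/((-66 - 2/7)²) + 95/1553 = 14646/((-464/7)²) + 95/1553 = 14646/(215296/49) + 95/1553 = 14646*(49/215296) + 95/1553 = 358827/107648 + 95/1553 = 567484891/167177344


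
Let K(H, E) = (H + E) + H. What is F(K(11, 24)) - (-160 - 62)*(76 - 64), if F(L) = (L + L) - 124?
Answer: 2632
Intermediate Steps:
K(H, E) = E + 2*H (K(H, E) = (E + H) + H = E + 2*H)
F(L) = -124 + 2*L (F(L) = 2*L - 124 = -124 + 2*L)
F(K(11, 24)) - (-160 - 62)*(76 - 64) = (-124 + 2*(24 + 2*11)) - (-160 - 62)*(76 - 64) = (-124 + 2*(24 + 22)) - (-222)*12 = (-124 + 2*46) - 1*(-2664) = (-124 + 92) + 2664 = -32 + 2664 = 2632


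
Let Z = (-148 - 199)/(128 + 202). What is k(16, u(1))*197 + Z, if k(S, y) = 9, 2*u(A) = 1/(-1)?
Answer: 584743/330 ≈ 1771.9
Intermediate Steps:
Z = -347/330 ≈ -1.0515
u(A) = -1/2 (u(A) = (1/2)/(-1) = (1/2)*(-1) = -1/2)
k(16, u(1))*197 + Z = 9*197 - 347/330 = 1773 - 347/330 = 584743/330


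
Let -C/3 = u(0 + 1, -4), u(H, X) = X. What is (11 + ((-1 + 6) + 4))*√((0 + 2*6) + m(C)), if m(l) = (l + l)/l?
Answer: 20*√14 ≈ 74.833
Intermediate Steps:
C = 12 (C = -3*(-4) = 12)
m(l) = 2 (m(l) = (2*l)/l = 2)
(11 + ((-1 + 6) + 4))*√((0 + 2*6) + m(C)) = (11 + ((-1 + 6) + 4))*√((0 + 2*6) + 2) = (11 + (5 + 4))*√((0 + 12) + 2) = (11 + 9)*√(12 + 2) = 20*√14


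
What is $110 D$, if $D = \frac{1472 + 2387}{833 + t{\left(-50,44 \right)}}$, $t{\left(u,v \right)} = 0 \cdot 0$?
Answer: $\frac{24970}{49} \approx 509.59$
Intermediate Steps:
$t{\left(u,v \right)} = 0$
$D = \frac{227}{49}$ ($D = \frac{1472 + 2387}{833 + 0} = \frac{3859}{833} = 3859 \cdot \frac{1}{833} = \frac{227}{49} \approx 4.6327$)
$110 D = 110 \cdot \frac{227}{49} = \frac{24970}{49}$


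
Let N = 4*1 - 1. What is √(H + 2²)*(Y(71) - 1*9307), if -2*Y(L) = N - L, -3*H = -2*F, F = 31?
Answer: -3091*√222 ≈ -46055.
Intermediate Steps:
H = 62/3 (H = -(-2)*31/3 = -⅓*(-62) = 62/3 ≈ 20.667)
N = 3 (N = 4 - 1 = 3)
Y(L) = -3/2 + L/2 (Y(L) = -(3 - L)/2 = -3/2 + L/2)
√(H + 2²)*(Y(71) - 1*9307) = √(62/3 + 2²)*((-3/2 + (½)*71) - 1*9307) = √(62/3 + 4)*((-3/2 + 71/2) - 9307) = √(74/3)*(34 - 9307) = (√222/3)*(-9273) = -3091*√222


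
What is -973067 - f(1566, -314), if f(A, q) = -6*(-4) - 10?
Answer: -973081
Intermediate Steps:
f(A, q) = 14 (f(A, q) = 24 - 10 = 14)
-973067 - f(1566, -314) = -973067 - 1*14 = -973067 - 14 = -973081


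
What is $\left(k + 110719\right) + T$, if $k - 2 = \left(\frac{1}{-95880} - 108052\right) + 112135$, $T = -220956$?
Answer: $- \frac{10177853761}{95880} \approx -1.0615 \cdot 10^{5}$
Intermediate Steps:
$k = \frac{391669799}{95880}$ ($k = 2 + \left(\left(\frac{1}{-95880} - 108052\right) + 112135\right) = 2 + \left(\left(- \frac{1}{95880} - 108052\right) + 112135\right) = 2 + \left(- \frac{10360025761}{95880} + 112135\right) = 2 + \frac{391478039}{95880} = \frac{391669799}{95880} \approx 4085.0$)
$\left(k + 110719\right) + T = \left(\frac{391669799}{95880} + 110719\right) - 220956 = \frac{11007407519}{95880} - 220956 = - \frac{10177853761}{95880}$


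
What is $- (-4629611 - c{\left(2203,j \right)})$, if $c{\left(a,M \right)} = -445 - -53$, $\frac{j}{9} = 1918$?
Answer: $4629219$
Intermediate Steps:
$j = 17262$ ($j = 9 \cdot 1918 = 17262$)
$c{\left(a,M \right)} = -392$ ($c{\left(a,M \right)} = -445 + 53 = -392$)
$- (-4629611 - c{\left(2203,j \right)}) = - (-4629611 - -392) = - (-4629611 + 392) = \left(-1\right) \left(-4629219\right) = 4629219$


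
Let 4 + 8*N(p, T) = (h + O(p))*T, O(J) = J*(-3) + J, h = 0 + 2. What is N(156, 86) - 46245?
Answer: -49578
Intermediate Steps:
h = 2
O(J) = -2*J (O(J) = -3*J + J = -2*J)
N(p, T) = -1/2 + T*(2 - 2*p)/8 (N(p, T) = -1/2 + ((2 - 2*p)*T)/8 = -1/2 + (T*(2 - 2*p))/8 = -1/2 + T*(2 - 2*p)/8)
N(156, 86) - 46245 = (-1/2 + (1/4)*86 - 1/4*86*156) - 46245 = (-1/2 + 43/2 - 3354) - 46245 = -3333 - 46245 = -49578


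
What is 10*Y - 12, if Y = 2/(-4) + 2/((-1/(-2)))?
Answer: 23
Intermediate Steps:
Y = 7/2 (Y = 2*(-¼) + 2/((-1*(-½))) = -½ + 2/(½) = -½ + 2*2 = -½ + 4 = 7/2 ≈ 3.5000)
10*Y - 12 = 10*(7/2) - 12 = 35 - 12 = 23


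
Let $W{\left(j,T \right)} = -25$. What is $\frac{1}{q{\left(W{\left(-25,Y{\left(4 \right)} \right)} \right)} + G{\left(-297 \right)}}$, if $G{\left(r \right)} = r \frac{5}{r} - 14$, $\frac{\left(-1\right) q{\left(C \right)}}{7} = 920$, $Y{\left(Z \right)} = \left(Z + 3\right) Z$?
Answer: $- \frac{1}{6449} \approx -0.00015506$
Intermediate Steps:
$Y{\left(Z \right)} = Z \left(3 + Z\right)$ ($Y{\left(Z \right)} = \left(3 + Z\right) Z = Z \left(3 + Z\right)$)
$q{\left(C \right)} = -6440$ ($q{\left(C \right)} = \left(-7\right) 920 = -6440$)
$G{\left(r \right)} = -9$ ($G{\left(r \right)} = 5 - 14 = -9$)
$\frac{1}{q{\left(W{\left(-25,Y{\left(4 \right)} \right)} \right)} + G{\left(-297 \right)}} = \frac{1}{-6440 - 9} = \frac{1}{-6449} = - \frac{1}{6449}$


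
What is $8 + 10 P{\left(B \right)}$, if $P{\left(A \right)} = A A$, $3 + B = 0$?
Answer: $98$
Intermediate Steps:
$B = -3$ ($B = -3 + 0 = -3$)
$P{\left(A \right)} = A^{2}$
$8 + 10 P{\left(B \right)} = 8 + 10 \left(-3\right)^{2} = 8 + 10 \cdot 9 = 8 + 90 = 98$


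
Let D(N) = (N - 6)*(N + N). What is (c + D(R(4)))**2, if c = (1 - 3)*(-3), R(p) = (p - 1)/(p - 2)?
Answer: 225/4 ≈ 56.250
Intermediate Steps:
R(p) = (-1 + p)/(-2 + p)
D(N) = 2*N*(-6 + N) (D(N) = (-6 + N)*(2*N) = 2*N*(-6 + N))
c = 6 (c = -2*(-3) = 6)
(c + D(R(4)))**2 = (6 + 2*((-1 + 4)/(-2 + 4))*(-6 + (-1 + 4)/(-2 + 4)))**2 = (6 + 2*(3/2)*(-6 + 3/2))**2 = (6 + 2*(3/2)*(-9/2))**2 = (6 - 27/2)**2 = (-15/2)**2 = 225/4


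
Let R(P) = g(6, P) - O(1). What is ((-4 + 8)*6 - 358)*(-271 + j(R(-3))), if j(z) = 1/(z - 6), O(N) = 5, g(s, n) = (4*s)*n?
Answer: 7512996/83 ≈ 90518.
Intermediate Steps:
g(s, n) = 4*n*s
R(P) = -5 + 24*P (R(P) = 4*P*6 - 1*5 = 24*P - 5 = -5 + 24*P)
j(z) = 1/(-6 + z)
((-4 + 8)*6 - 358)*(-271 + j(R(-3))) = ((-4 + 8)*6 - 358)*(-271 + 1/(-6 + (-5 + 24*(-3)))) = (4*6 - 358)*(-271 + 1/(-6 + (-5 - 72))) = (24 - 358)*(-271 + 1/(-6 - 77)) = -334*(-271 + 1/(-83)) = -334*(-271 - 1/83) = -334*(-22494/83) = 7512996/83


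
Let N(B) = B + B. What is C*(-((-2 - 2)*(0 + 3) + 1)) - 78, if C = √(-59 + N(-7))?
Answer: -78 + 11*I*√73 ≈ -78.0 + 93.984*I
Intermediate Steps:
N(B) = 2*B
C = I*√73 (C = √(-59 + 2*(-7)) = √(-59 - 14) = √(-73) = I*√73 ≈ 8.544*I)
C*(-((-2 - 2)*(0 + 3) + 1)) - 78 = (I*√73)*(-((-2 - 2)*(0 + 3) + 1)) - 78 = (I*√73)*(-(-4*3 + 1)) - 78 = (I*√73)*(-(-12 + 1)) - 78 = (I*√73)*(-1*(-11)) - 78 = (I*√73)*11 - 78 = 11*I*√73 - 78 = -78 + 11*I*√73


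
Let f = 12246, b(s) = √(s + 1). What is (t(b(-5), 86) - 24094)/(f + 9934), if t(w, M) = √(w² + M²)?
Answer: -12047/11090 + √462/5545 ≈ -1.0824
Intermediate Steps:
b(s) = √(1 + s)
t(w, M) = √(M² + w²)
(t(b(-5), 86) - 24094)/(f + 9934) = (√(86² + (√(1 - 5))²) - 24094)/(12246 + 9934) = (√(7396 + (√(-4))²) - 24094)/22180 = (√(7396 + (2*I)²) - 24094)*(1/22180) = (√(7396 - 4) - 24094)*(1/22180) = (√7392 - 24094)*(1/22180) = (4*√462 - 24094)*(1/22180) = (-24094 + 4*√462)*(1/22180) = -12047/11090 + √462/5545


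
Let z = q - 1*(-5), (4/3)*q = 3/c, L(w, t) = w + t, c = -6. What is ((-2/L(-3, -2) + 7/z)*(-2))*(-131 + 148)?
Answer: -12036/185 ≈ -65.059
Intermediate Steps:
L(w, t) = t + w
q = -3/8 (q = 3*(3/(-6))/4 = 3*(3*(-⅙))/4 = (¾)*(-½) = -3/8 ≈ -0.37500)
z = 37/8 (z = -3/8 - 1*(-5) = -3/8 + 5 = 37/8 ≈ 4.6250)
((-2/L(-3, -2) + 7/z)*(-2))*(-131 + 148) = ((-2/(-2 - 3) + 7/(37/8))*(-2))*(-131 + 148) = ((-2/(-5) + 7*(8/37))*(-2))*17 = ((-2*(-⅕) + 56/37)*(-2))*17 = ((⅖ + 56/37)*(-2))*17 = ((354/185)*(-2))*17 = -708/185*17 = -12036/185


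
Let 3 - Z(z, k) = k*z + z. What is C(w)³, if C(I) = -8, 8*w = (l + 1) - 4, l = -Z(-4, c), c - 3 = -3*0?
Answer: -512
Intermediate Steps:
c = 3 (c = 3 - 3*0 = 3 + 0 = 3)
Z(z, k) = 3 - z - k*z (Z(z, k) = 3 - (k*z + z) = 3 - (z + k*z) = 3 + (-z - k*z) = 3 - z - k*z)
l = -19 (l = -(3 - 1*(-4) - 1*3*(-4)) = -(3 + 4 + 12) = -1*19 = -19)
w = -11/4 (w = ((-19 + 1) - 4)/8 = (-18 - 4)/8 = (⅛)*(-22) = -11/4 ≈ -2.7500)
C(w)³ = (-8)³ = -512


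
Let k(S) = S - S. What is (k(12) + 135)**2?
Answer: 18225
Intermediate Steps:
k(S) = 0
(k(12) + 135)**2 = (0 + 135)**2 = 135**2 = 18225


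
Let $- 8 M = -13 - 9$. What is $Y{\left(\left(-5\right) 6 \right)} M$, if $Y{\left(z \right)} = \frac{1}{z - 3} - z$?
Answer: $\frac{989}{12} \approx 82.417$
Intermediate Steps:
$M = \frac{11}{4}$ ($M = - \frac{-13 - 9}{8} = \left(- \frac{1}{8}\right) \left(-22\right) = \frac{11}{4} \approx 2.75$)
$Y{\left(z \right)} = \frac{1}{-3 + z} - z$
$Y{\left(\left(-5\right) 6 \right)} M = \frac{1 - \left(\left(-5\right) 6\right)^{2} + 3 \left(\left(-5\right) 6\right)}{-3 - 30} \cdot \frac{11}{4} = \frac{1 - \left(-30\right)^{2} + 3 \left(-30\right)}{-3 - 30} \cdot \frac{11}{4} = \frac{1 - 900 - 90}{-33} \cdot \frac{11}{4} = - \frac{1 - 900 - 90}{33} \cdot \frac{11}{4} = \left(- \frac{1}{33}\right) \left(-989\right) \frac{11}{4} = \frac{989}{33} \cdot \frac{11}{4} = \frac{989}{12}$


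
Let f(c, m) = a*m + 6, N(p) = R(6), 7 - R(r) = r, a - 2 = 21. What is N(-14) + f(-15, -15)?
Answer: -338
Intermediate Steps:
a = 23 (a = 2 + 21 = 23)
R(r) = 7 - r
N(p) = 1 (N(p) = 7 - 1*6 = 7 - 6 = 1)
f(c, m) = 6 + 23*m (f(c, m) = 23*m + 6 = 6 + 23*m)
N(-14) + f(-15, -15) = 1 + (6 + 23*(-15)) = 1 + (6 - 345) = 1 - 339 = -338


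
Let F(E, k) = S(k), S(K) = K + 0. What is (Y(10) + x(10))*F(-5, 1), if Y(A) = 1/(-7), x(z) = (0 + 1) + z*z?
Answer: 706/7 ≈ 100.86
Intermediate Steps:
S(K) = K
x(z) = 1 + z²
F(E, k) = k
Y(A) = -⅐
(Y(10) + x(10))*F(-5, 1) = (-⅐ + (1 + 10²))*1 = (-⅐ + (1 + 100))*1 = (-⅐ + 101)*1 = (706/7)*1 = 706/7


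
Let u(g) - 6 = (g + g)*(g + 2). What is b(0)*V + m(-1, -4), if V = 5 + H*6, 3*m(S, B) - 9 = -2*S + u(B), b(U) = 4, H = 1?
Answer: 55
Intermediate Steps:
u(g) = 6 + 2*g*(2 + g) (u(g) = 6 + (g + g)*(g + 2) = 6 + (2*g)*(2 + g) = 6 + 2*g*(2 + g))
m(S, B) = 5 - 2*S/3 + 2*B**2/3 + 4*B/3 (m(S, B) = 3 + (-2*S + (6 + 2*B**2 + 4*B))/3 = 3 + (6 - 2*S + 2*B**2 + 4*B)/3 = 3 + (2 - 2*S/3 + 2*B**2/3 + 4*B/3) = 5 - 2*S/3 + 2*B**2/3 + 4*B/3)
V = 11 (V = 5 + 1*6 = 5 + 6 = 11)
b(0)*V + m(-1, -4) = 4*11 + (5 - 2/3*(-1) + (2/3)*(-4)**2 + (4/3)*(-4)) = 44 + (5 + 2/3 + (2/3)*16 - 16/3) = 44 + (5 + 2/3 + 32/3 - 16/3) = 44 + 11 = 55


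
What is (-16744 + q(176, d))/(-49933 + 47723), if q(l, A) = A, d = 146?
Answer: 8299/1105 ≈ 7.5104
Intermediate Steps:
(-16744 + q(176, d))/(-49933 + 47723) = (-16744 + 146)/(-49933 + 47723) = -16598/(-2210) = -16598*(-1/2210) = 8299/1105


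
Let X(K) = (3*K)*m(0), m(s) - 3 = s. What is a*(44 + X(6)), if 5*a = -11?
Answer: -1078/5 ≈ -215.60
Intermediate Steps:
a = -11/5 (a = (⅕)*(-11) = -11/5 ≈ -2.2000)
m(s) = 3 + s
X(K) = 9*K (X(K) = (3*K)*(3 + 0) = (3*K)*3 = 9*K)
a*(44 + X(6)) = -11*(44 + 9*6)/5 = -11*(44 + 54)/5 = -11/5*98 = -1078/5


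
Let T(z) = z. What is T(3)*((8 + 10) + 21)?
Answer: 117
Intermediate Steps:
T(3)*((8 + 10) + 21) = 3*((8 + 10) + 21) = 3*(18 + 21) = 3*39 = 117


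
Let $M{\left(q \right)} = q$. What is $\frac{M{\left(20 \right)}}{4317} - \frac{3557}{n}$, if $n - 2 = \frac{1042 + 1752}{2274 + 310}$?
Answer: $- \frac{2204368392}{1909553} \approx -1154.4$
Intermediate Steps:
$n = \frac{3981}{1292}$ ($n = 2 + \frac{1042 + 1752}{2274 + 310} = 2 + \frac{2794}{2584} = 2 + 2794 \cdot \frac{1}{2584} = 2 + \frac{1397}{1292} = \frac{3981}{1292} \approx 3.0813$)
$\frac{M{\left(20 \right)}}{4317} - \frac{3557}{n} = \frac{20}{4317} - \frac{3557}{\frac{3981}{1292}} = 20 \cdot \frac{1}{4317} - \frac{4595644}{3981} = \frac{20}{4317} - \frac{4595644}{3981} = - \frac{2204368392}{1909553}$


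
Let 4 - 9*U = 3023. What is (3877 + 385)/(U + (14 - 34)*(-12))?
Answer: -38358/859 ≈ -44.654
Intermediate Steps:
U = -3019/9 (U = 4/9 - ⅑*3023 = 4/9 - 3023/9 = -3019/9 ≈ -335.44)
(3877 + 385)/(U + (14 - 34)*(-12)) = (3877 + 385)/(-3019/9 + (14 - 34)*(-12)) = 4262/(-3019/9 - 20*(-12)) = 4262/(-3019/9 + 240) = 4262/(-859/9) = 4262*(-9/859) = -38358/859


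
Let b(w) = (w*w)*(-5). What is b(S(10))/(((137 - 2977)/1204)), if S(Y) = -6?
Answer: 5418/71 ≈ 76.310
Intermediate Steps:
b(w) = -5*w² (b(w) = w²*(-5) = -5*w²)
b(S(10))/(((137 - 2977)/1204)) = (-5*(-6)²)/(((137 - 2977)/1204)) = (-5*36)/((-2840*1/1204)) = -180/(-710/301) = -180*(-301/710) = 5418/71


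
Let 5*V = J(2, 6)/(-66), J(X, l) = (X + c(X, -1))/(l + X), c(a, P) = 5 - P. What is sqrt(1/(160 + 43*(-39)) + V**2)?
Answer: I*sqrt(162900011)/500610 ≈ 0.025495*I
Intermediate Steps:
J(X, l) = (6 + X)/(X + l) (J(X, l) = (X + (5 - 1*(-1)))/(l + X) = (X + (5 + 1))/(X + l) = (X + 6)/(X + l) = (6 + X)/(X + l))
V = -1/330 (V = (((6 + 2)/(2 + 6))/(-66))/5 = ((8/8)*(-1/66))/5 = (((1/8)*8)*(-1/66))/5 = (1*(-1/66))/5 = (1/5)*(-1/66) = -1/330 ≈ -0.0030303)
sqrt(1/(160 + 43*(-39)) + V**2) = sqrt(1/(160 + 43*(-39)) + (-1/330)**2) = sqrt(1/(160 - 1677) + 1/108900) = sqrt(1/(-1517) + 1/108900) = sqrt(-1/1517 + 1/108900) = sqrt(-107383/165201300) = I*sqrt(162900011)/500610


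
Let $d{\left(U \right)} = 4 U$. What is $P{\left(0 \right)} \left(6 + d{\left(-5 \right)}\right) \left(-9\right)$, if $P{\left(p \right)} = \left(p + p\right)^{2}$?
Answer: $0$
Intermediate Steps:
$P{\left(p \right)} = 4 p^{2}$ ($P{\left(p \right)} = \left(2 p\right)^{2} = 4 p^{2}$)
$P{\left(0 \right)} \left(6 + d{\left(-5 \right)}\right) \left(-9\right) = 4 \cdot 0^{2} \left(6 + 4 \left(-5\right)\right) \left(-9\right) = 4 \cdot 0 \left(6 - 20\right) \left(-9\right) = 0 \left(\left(-14\right) \left(-9\right)\right) = 0 \cdot 126 = 0$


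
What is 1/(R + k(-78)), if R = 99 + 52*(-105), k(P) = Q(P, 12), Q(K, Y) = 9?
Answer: -1/5352 ≈ -0.00018685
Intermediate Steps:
k(P) = 9
R = -5361 (R = 99 - 5460 = -5361)
1/(R + k(-78)) = 1/(-5361 + 9) = 1/(-5352) = -1/5352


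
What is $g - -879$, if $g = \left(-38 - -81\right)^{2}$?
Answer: $2728$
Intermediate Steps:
$g = 1849$ ($g = \left(-38 + 81\right)^{2} = 43^{2} = 1849$)
$g - -879 = 1849 - -879 = 1849 + 879 = 2728$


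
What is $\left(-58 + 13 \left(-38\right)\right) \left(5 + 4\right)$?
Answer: $-4968$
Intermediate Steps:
$\left(-58 + 13 \left(-38\right)\right) \left(5 + 4\right) = \left(-58 - 494\right) 9 = \left(-552\right) 9 = -4968$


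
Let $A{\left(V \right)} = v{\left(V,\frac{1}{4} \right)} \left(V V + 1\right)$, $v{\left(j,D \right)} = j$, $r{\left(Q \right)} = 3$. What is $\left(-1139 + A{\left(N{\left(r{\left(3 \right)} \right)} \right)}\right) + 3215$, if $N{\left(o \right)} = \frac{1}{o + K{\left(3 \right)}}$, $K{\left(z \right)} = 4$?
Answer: $\frac{712118}{343} \approx 2076.1$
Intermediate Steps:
$N{\left(o \right)} = \frac{1}{4 + o}$ ($N{\left(o \right)} = \frac{1}{o + 4} = \frac{1}{4 + o}$)
$A{\left(V \right)} = V \left(1 + V^{2}\right)$ ($A{\left(V \right)} = V \left(V V + 1\right) = V \left(V^{2} + 1\right) = V \left(1 + V^{2}\right)$)
$\left(-1139 + A{\left(N{\left(r{\left(3 \right)} \right)} \right)}\right) + 3215 = \left(-1139 + \left(\frac{1}{4 + 3} + \left(\frac{1}{4 + 3}\right)^{3}\right)\right) + 3215 = \left(-1139 + \left(\frac{1}{7} + \left(\frac{1}{7}\right)^{3}\right)\right) + 3215 = \left(-1139 + \left(\frac{1}{7} + \frac{1}{343}\right)\right) + 3215 = \left(-1139 + \frac{50}{343}\right) + 3215 = - \frac{390627}{343} + 3215 = \frac{712118}{343}$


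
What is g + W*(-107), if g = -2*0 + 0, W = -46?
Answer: 4922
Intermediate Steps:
g = 0 (g = 0 + 0 = 0)
g + W*(-107) = 0 - 46*(-107) = 0 + 4922 = 4922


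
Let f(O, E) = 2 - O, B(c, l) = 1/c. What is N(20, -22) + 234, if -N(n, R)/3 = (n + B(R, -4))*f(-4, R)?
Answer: -1377/11 ≈ -125.18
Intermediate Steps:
N(n, R) = -18*n - 18/R (N(n, R) = -3*(n + 1/R)*(2 - 1*(-4)) = -3*(n + 1/R)*(2 + 4) = -3*(n + 1/R)*6 = -3*(6*n + 6/R) = -18*n - 18/R)
N(20, -22) + 234 = (-18*20 - 18/(-22)) + 234 = (-360 - 18*(-1/22)) + 234 = (-360 + 9/11) + 234 = -3951/11 + 234 = -1377/11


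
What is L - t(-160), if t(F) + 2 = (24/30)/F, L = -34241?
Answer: -6847799/200 ≈ -34239.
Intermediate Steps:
t(F) = -2 + 4/(5*F) (t(F) = -2 + (24/30)/F = -2 + (24*(1/30))/F = -2 + 4/(5*F))
L - t(-160) = -34241 - (-2 + (4/5)/(-160)) = -34241 - (-2 + (4/5)*(-1/160)) = -34241 - (-2 - 1/200) = -34241 - 1*(-401/200) = -34241 + 401/200 = -6847799/200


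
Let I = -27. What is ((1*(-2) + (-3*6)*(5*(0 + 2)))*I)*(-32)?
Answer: -157248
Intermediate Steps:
((1*(-2) + (-3*6)*(5*(0 + 2)))*I)*(-32) = ((1*(-2) + (-3*6)*(5*(0 + 2)))*(-27))*(-32) = ((-2 - 90*2)*(-27))*(-32) = ((-2 - 18*10)*(-27))*(-32) = ((-2 - 180)*(-27))*(-32) = -182*(-27)*(-32) = 4914*(-32) = -157248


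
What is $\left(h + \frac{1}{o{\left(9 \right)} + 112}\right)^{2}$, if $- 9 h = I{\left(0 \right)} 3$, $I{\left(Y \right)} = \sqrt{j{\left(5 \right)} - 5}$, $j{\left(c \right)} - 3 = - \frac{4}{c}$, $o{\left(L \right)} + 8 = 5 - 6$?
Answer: $\frac{\left(15 - 103 i \sqrt{70}\right)^{2}}{2387025} \approx -0.31102 - 0.010831 i$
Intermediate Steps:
$o{\left(L \right)} = -9$ ($o{\left(L \right)} = -8 + \left(5 - 6\right) = -8 - 1 = -9$)
$j{\left(c \right)} = 3 - \frac{4}{c}$
$I{\left(Y \right)} = \frac{i \sqrt{70}}{5}$ ($I{\left(Y \right)} = \sqrt{\left(3 - \frac{4}{5}\right) - 5} = \sqrt{\frac{11}{5} - 5} = \sqrt{- \frac{14}{5}} = \frac{i \sqrt{70}}{5}$)
$h = - \frac{i \sqrt{70}}{15}$ ($h = - \frac{\frac{i \sqrt{70}}{5} \cdot 3}{9} = - \frac{\frac{3}{5} i \sqrt{70}}{9} = - \frac{i \sqrt{70}}{15} \approx - 0.55777 i$)
$\left(h + \frac{1}{o{\left(9 \right)} + 112}\right)^{2} = \left(- \frac{i \sqrt{70}}{15} + \frac{1}{-9 + 112}\right)^{2} = \left(- \frac{i \sqrt{70}}{15} + \frac{1}{103}\right)^{2} = \left(\frac{1}{103} - \frac{i \sqrt{70}}{15}\right)^{2}$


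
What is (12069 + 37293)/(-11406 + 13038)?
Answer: 8227/272 ≈ 30.246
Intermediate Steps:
(12069 + 37293)/(-11406 + 13038) = 49362/1632 = 49362*(1/1632) = 8227/272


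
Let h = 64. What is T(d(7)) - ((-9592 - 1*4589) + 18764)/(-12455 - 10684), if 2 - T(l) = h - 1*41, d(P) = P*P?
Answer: -481336/23139 ≈ -20.802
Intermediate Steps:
d(P) = P**2
T(l) = -21 (T(l) = 2 - (64 - 1*41) = 2 - (64 - 41) = 2 - 1*23 = 2 - 23 = -21)
T(d(7)) - ((-9592 - 1*4589) + 18764)/(-12455 - 10684) = -21 - ((-9592 - 1*4589) + 18764)/(-12455 - 10684) = -21 - ((-9592 - 4589) + 18764)/(-23139) = -21 - (-14181 + 18764)*(-1)/23139 = -21 - 4583*(-1)/23139 = -21 - 1*(-4583/23139) = -21 + 4583/23139 = -481336/23139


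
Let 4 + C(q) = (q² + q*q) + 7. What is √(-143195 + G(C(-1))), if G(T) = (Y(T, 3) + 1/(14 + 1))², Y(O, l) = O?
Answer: I*√32213099/15 ≈ 378.38*I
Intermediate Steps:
C(q) = 3 + 2*q² (C(q) = -4 + ((q² + q*q) + 7) = -4 + ((q² + q²) + 7) = -4 + (2*q² + 7) = -4 + (7 + 2*q²) = 3 + 2*q²)
G(T) = (1/15 + T)² (G(T) = (T + 1/(14 + 1))² = (T + 1/15)² = (1/15 + T)²)
√(-143195 + G(C(-1))) = √(-143195 + (1 + 15*(3 + 2*(-1)²))²/225) = √(-143195 + (1 + 15*(3 + 2*1))²/225) = √(-143195 + (1 + 15*(3 + 2))²/225) = √(-143195 + (1 + 15*5)²/225) = √(-143195 + (1 + 75)²/225) = √(-143195 + (1/225)*76²) = √(-143195 + (1/225)*5776) = √(-143195 + 5776/225) = √(-32213099/225) = I*√32213099/15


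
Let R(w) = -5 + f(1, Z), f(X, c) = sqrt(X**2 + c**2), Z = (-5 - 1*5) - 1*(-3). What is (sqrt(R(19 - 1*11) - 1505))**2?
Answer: -1510 + 5*sqrt(2) ≈ -1502.9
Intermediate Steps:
Z = -7 (Z = (-5 - 5) + 3 = -10 + 3 = -7)
R(w) = -5 + 5*sqrt(2) (R(w) = -5 + sqrt(1**2 + (-7)**2) = -5 + sqrt(1 + 49) = -5 + sqrt(50) = -5 + 5*sqrt(2))
(sqrt(R(19 - 1*11) - 1505))**2 = (sqrt((-5 + 5*sqrt(2)) - 1505))**2 = (sqrt(-1510 + 5*sqrt(2)))**2 = -1510 + 5*sqrt(2)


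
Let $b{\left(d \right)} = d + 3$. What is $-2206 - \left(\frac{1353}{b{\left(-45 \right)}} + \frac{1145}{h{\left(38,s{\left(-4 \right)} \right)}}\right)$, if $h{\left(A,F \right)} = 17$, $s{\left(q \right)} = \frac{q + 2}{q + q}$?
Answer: $- \frac{533391}{238} \approx -2241.1$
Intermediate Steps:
$b{\left(d \right)} = 3 + d$
$s{\left(q \right)} = \frac{2 + q}{2 q}$
$-2206 - \left(\frac{1353}{b{\left(-45 \right)}} + \frac{1145}{h{\left(38,s{\left(-4 \right)} \right)}}\right) = -2206 - \left(\frac{1353}{3 - 45} + \frac{1145}{17}\right) = -2206 - \left(\frac{1353}{-42} + 1145 \cdot \frac{1}{17}\right) = -2206 - \left(1353 \left(- \frac{1}{42}\right) + \frac{1145}{17}\right) = -2206 - \left(- \frac{451}{14} + \frac{1145}{17}\right) = -2206 - \frac{8363}{238} = - \frac{533391}{238}$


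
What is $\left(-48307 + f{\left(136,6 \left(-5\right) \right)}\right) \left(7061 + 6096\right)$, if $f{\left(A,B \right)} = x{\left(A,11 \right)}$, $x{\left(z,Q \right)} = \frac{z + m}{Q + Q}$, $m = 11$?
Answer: $- \frac{13980720299}{22} \approx -6.3549 \cdot 10^{8}$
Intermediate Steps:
$x{\left(z,Q \right)} = \frac{11 + z}{2 Q}$ ($x{\left(z,Q \right)} = \frac{z + 11}{Q + Q} = \frac{11 + z}{2 Q}$)
$f{\left(A,B \right)} = \frac{1}{2} + \frac{A}{22}$ ($f{\left(A,B \right)} = \frac{11 + A}{2 \cdot 11} = \frac{1}{2} \cdot \frac{1}{11} \left(11 + A\right) = \frac{1}{2} + \frac{A}{22}$)
$\left(-48307 + f{\left(136,6 \left(-5\right) \right)}\right) \left(7061 + 6096\right) = \left(-48307 + \left(\frac{1}{2} + \frac{1}{22} \cdot 136\right)\right) \left(7061 + 6096\right) = \left(-48307 + \left(\frac{1}{2} + \frac{68}{11}\right)\right) 13157 = \left(-48307 + \frac{147}{22}\right) 13157 = \left(- \frac{1062607}{22}\right) 13157 = - \frac{13980720299}{22}$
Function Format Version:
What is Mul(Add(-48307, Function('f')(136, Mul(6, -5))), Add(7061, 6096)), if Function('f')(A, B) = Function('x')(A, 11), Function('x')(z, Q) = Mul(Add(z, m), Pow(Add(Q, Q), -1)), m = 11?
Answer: Rational(-13980720299, 22) ≈ -6.3549e+8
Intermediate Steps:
Function('x')(z, Q) = Mul(Rational(1, 2), Pow(Q, -1), Add(11, z)) (Function('x')(z, Q) = Mul(Add(z, 11), Pow(Add(Q, Q), -1)) = Mul(Add(11, z), Pow(Mul(2, Q), -1)) = Mul(Add(11, z), Mul(Rational(1, 2), Pow(Q, -1))) = Mul(Rational(1, 2), Pow(Q, -1), Add(11, z)))
Function('f')(A, B) = Add(Rational(1, 2), Mul(Rational(1, 22), A)) (Function('f')(A, B) = Mul(Rational(1, 2), Pow(11, -1), Add(11, A)) = Mul(Rational(1, 2), Rational(1, 11), Add(11, A)) = Add(Rational(1, 2), Mul(Rational(1, 22), A)))
Mul(Add(-48307, Function('f')(136, Mul(6, -5))), Add(7061, 6096)) = Mul(Add(-48307, Add(Rational(1, 2), Mul(Rational(1, 22), 136))), Add(7061, 6096)) = Mul(Add(-48307, Add(Rational(1, 2), Rational(68, 11))), 13157) = Mul(Add(-48307, Rational(147, 22)), 13157) = Mul(Rational(-1062607, 22), 13157) = Rational(-13980720299, 22)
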